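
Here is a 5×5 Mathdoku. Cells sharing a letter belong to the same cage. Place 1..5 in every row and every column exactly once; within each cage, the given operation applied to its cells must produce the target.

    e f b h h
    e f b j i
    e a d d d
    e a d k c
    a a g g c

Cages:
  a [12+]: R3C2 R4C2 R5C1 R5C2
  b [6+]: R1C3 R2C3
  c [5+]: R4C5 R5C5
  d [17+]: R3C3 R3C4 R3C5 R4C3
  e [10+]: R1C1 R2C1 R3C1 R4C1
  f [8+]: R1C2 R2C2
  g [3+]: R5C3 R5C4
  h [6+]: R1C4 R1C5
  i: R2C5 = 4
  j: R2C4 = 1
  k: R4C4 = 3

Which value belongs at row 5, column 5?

Cage j is given, leaving R2C4 = 1.
Cage i is a single given cell, which forces R2C5 = 4.
The 4 cells of cage d must have sum 17; hence R4C3 = 5.
Cage k is a single given cell, leaving R4C4 = 3.
1 is placed in column 4, which forces R5C4 = 2.
The two cells of cage b must have sum 6; hence R1C3 = 4.
Row 1 already has 4, which forces R1C4 = 5.
5 is placed in column 3, so R2C3 = 2.
4 is placed in column 3, leaving R3C3 = 3.
Column 4 already has 5; hence R3C4 = 4.
Row 3 now contains 3, leaving R3C5 = 5.
Cage c needs two cells with sum 5, which forces R4C5 = 2.
2 is placed in row 5, so R5C3 = 1.
Cage c needs two cells with sum 5, so R5C5 = 3.
Row 1 now contains 5, so R1C2 = 3.
Column 5 now contains 2; hence R1C5 = 1.
Row 2 already has 2; hence R2C1 = 3.
The two cells of cage f must have sum 8, leaving R2C2 = 5.
Cage a needs sum 12, so R3C2 = 2.
Cage e has sum 10, which forces R4C1 = 4.
Cage a needs sum 12, which forces R4C2 = 1.
4 is placed in column 1, leaving R5C1 = 5.
Column 2 already has 5; hence R5C2 = 4.
Row 1 already has 1, so R1C1 = 2.
Row 3 now contains 2; hence R3C1 = 1.
The full grid is 2 3 4 5 1 / 3 5 2 1 4 / 1 2 3 4 5 / 4 1 5 3 2 / 5 4 1 2 3.

3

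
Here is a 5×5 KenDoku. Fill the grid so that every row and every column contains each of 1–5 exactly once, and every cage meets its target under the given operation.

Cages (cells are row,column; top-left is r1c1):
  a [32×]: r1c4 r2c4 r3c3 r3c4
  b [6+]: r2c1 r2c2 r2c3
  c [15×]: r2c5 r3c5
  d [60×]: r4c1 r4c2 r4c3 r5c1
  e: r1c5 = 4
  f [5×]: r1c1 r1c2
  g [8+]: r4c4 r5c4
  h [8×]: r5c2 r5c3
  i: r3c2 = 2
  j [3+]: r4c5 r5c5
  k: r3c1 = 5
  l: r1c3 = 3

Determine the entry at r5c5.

1

Cage l is given, so r1c3 = 3.
E is a freebie; hence r1c5 = 4.
K is a freebie, which forces r3c1 = 5.
I is a freebie, which forces r3c2 = 2.
Cage a has product 32; hence r3c3 = 4.
Row 3 already has 2, which forces r3c4 = 1.
5 is placed in row 3, so r3c5 = 3.
2 is placed in column 2, which forces r5c2 = 4.
4 is placed in column 3; hence r5c3 = 2.
Row 5 already has 2, so r5c5 = 1.
Column 1 now contains 5, which forces r1c1 = 1.
The two cells of cage f must have product 5, which forces r1c2 = 5.
Column 4 already has 1, leaving r1c4 = 2.
Cage b has sum 6; hence r2c1 = 2.
Cage b has sum 6, so r2c2 = 3.
Column 3 now contains 2, which forces r2c3 = 1.
Cage a has product 32, leaving r2c4 = 4.
Column 5 already has 3, leaving r2c5 = 5.
Cage d needs product 60, leaving r4c1 = 4.
5 is placed in column 2, which forces r4c2 = 1.
Column 3 now contains 1, leaving r4c3 = 5.
Row 4 already has 5, leaving r4c4 = 3.
Column 5 already has 1; hence r4c5 = 2.
Row 5 now contains 1, which forces r5c1 = 3.
Column 4 already has 3, leaving r5c4 = 5.
Completed grid: 1 5 3 2 4 / 2 3 1 4 5 / 5 2 4 1 3 / 4 1 5 3 2 / 3 4 2 5 1.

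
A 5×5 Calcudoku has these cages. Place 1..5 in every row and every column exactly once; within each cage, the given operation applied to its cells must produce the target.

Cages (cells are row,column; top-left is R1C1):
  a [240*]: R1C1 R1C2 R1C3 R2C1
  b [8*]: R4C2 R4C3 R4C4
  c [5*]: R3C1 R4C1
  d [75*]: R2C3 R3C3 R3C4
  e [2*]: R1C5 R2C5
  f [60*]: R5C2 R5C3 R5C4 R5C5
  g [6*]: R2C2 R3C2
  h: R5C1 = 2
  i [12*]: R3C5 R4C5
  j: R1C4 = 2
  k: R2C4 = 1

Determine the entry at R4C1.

5

Cage j is a single given cell; hence R1C4 = 2.
Row 1 now contains 2, which forces R1C5 = 1.
The 4 cells of cage a must have product 240, leaving R2C1 = 4.
Cage d needs product 75; hence R2C3 = 5.
Cage k is given, so R2C4 = 1.
1 is placed in column 5, leaving R2C5 = 2.
Cage d needs product 75, so R3C3 = 3.
Cage d has product 75; hence R3C4 = 5.
Row 3 already has 3, so R3C5 = 4.
Column 4 already has 1, leaving R4C4 = 4.
Column 5 now contains 4, so R4C5 = 3.
Cage h is given; hence R5C1 = 2.
Column 4 now contains 4; hence R5C4 = 3.
Column 5 now contains 3, so R5C5 = 5.
Column 3 now contains 3, so R1C3 = 4.
Row 2 now contains 2, which forces R2C2 = 3.
5 is placed in row 3, which forces R3C1 = 1.
Row 3 already has 3, which forces R3C2 = 2.
Cage c needs two cells with product 5, so R4C1 = 5.
2 is placed in column 2, leaving R4C2 = 1.
Row 4 now contains 1; hence R4C3 = 2.
Column 2 already has 1, which forces R5C2 = 4.
Column 3 now contains 4, so R5C3 = 1.
Column 1 already has 5, so R1C1 = 3.
Column 2 already has 3, leaving R1C2 = 5.
Filled in: 3 5 4 2 1 / 4 3 5 1 2 / 1 2 3 5 4 / 5 1 2 4 3 / 2 4 1 3 5.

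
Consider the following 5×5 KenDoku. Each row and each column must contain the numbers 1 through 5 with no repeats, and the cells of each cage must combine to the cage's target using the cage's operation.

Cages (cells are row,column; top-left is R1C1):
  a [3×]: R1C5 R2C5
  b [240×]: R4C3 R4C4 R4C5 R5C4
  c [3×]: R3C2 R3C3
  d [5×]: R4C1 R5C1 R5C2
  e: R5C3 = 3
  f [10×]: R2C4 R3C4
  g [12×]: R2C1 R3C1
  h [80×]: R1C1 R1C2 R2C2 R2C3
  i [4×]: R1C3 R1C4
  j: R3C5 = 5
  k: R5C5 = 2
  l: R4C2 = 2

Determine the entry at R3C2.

3

J is a freebie, leaving R3C5 = 5.
Cage d needs product 5, so R4C1 = 1.
Cage l is a single given cell, so R4C2 = 2.
Cage d needs product 5, leaving R5C1 = 5.
Cage d has product 5; hence R5C2 = 1.
Cage e is given, which forces R5C3 = 3.
Cage b has product 240, leaving R5C4 = 4.
K is a freebie; hence R5C5 = 2.
Cage i's pair has product 4; hence R1C3 = 4.
4 is placed in column 4, leaving R1C4 = 1.
Row 1 now contains 1, leaving R1C5 = 3.
The two cells of cage f must have product 10; hence R2C4 = 5.
Column 5 already has 3, so R2C5 = 1.
1 is placed in column 2; hence R3C2 = 3.
Column 3 already has 3, leaving R3C3 = 1.
Row 3 already has 5, which forces R3C4 = 2.
4 is placed in column 3, so R4C3 = 5.
Column 4 already has 5, so R4C4 = 3.
Column 5 already has 3; hence R4C5 = 4.
Row 1 already has 4, leaving R1C1 = 2.
Row 1 already has 4, leaving R1C2 = 5.
Cage g's pair has product 12, leaving R2C1 = 3.
Row 2 now contains 5, which forces R2C2 = 4.
Row 2 now contains 1, leaving R2C3 = 2.
3 is placed in row 3, which forces R3C1 = 4.
Filled in: 2 5 4 1 3 / 3 4 2 5 1 / 4 3 1 2 5 / 1 2 5 3 4 / 5 1 3 4 2.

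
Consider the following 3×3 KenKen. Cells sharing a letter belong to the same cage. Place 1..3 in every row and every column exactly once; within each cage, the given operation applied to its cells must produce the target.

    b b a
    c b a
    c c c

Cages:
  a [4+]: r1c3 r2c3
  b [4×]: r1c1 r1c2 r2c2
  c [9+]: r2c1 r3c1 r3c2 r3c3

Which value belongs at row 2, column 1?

3

Cage b has product 4, which forces r1c1 = 2.
The 3 cells of cage b must have product 4, so r1c2 = 1.
1 is placed in row 1; hence r1c3 = 3.
The 4 cells of cage c must have sum 9, which forces r2c1 = 3.
Cage b needs product 4, which forces r2c2 = 2.
Column 3 already has 3, leaving r2c3 = 1.
Column 1 already has 2, so r3c1 = 1.
Column 2 already has 2, leaving r3c2 = 3.
Column 3 now contains 1, which forces r3c3 = 2.
The full grid is 2 1 3 / 3 2 1 / 1 3 2.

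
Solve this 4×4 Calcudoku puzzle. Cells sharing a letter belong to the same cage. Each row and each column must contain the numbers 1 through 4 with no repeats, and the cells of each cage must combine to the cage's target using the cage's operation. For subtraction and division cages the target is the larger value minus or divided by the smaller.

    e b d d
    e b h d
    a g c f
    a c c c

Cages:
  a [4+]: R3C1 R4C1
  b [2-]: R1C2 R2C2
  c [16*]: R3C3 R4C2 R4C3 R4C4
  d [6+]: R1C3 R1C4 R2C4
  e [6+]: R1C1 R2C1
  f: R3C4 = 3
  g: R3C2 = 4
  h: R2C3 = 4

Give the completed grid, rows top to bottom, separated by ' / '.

4 1 3 2 / 2 3 4 1 / 1 4 2 3 / 3 2 1 4

Cage h is a single given cell; hence R2C3 = 4.
Cage g is a single given cell, which forces R3C2 = 4.
Cage c has product 16, leaving R3C3 = 2.
F is a freebie; hence R3C4 = 3.
Column 3 now contains 4, leaving R4C3 = 1.
Cage e needs two cells with sum 6, leaving R1C1 = 4.
1 is placed in column 3, leaving R1C3 = 3.
Row 2 already has 4, so R2C1 = 2.
2 is placed in row 2, so R2C4 = 1.
3 is placed in row 3, which forces R3C1 = 1.
1 is placed in row 4, which forces R4C1 = 3.
1 is placed in row 4, which forces R4C2 = 2.
The 4 cells of cage c must have product 16, so R4C4 = 4.
Row 1 already has 3, leaving R1C2 = 1.
Column 4 now contains 1, so R1C4 = 2.
1 is placed in row 2, which forces R2C2 = 3.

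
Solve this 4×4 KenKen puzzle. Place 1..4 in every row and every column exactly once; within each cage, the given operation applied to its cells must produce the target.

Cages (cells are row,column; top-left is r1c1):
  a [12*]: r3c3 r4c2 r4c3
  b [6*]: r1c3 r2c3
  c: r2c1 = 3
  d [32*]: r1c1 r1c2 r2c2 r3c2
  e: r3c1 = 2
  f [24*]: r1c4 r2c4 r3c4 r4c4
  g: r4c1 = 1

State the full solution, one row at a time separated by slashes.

4 2 3 1 / 3 1 2 4 / 2 4 1 3 / 1 3 4 2

The 4 cells of cage d must have product 32; hence r1c1 = 4.
Cage c is a single given cell, so r2c1 = 3.
Row 2 now contains 3, so r2c3 = 2.
Cage e is a single given cell; hence r3c1 = 2.
Cage g is given, leaving r4c1 = 1.
Cage d has product 32, leaving r1c2 = 2.
2 is placed in column 3, which forces r1c3 = 3.
Row 1 now contains 3, leaving r1c4 = 1.
1 is placed in column 4; hence r2c4 = 4.
Cage a needs product 12, which forces r3c3 = 1.
4 is placed in column 4, so r3c4 = 3.
3 is placed in column 3, so r4c3 = 4.
Column 4 now contains 3; hence r4c4 = 2.
Row 2 already has 4, which forces r2c2 = 1.
Row 3 already has 1; hence r3c2 = 4.
Row 4 already has 4, so r4c2 = 3.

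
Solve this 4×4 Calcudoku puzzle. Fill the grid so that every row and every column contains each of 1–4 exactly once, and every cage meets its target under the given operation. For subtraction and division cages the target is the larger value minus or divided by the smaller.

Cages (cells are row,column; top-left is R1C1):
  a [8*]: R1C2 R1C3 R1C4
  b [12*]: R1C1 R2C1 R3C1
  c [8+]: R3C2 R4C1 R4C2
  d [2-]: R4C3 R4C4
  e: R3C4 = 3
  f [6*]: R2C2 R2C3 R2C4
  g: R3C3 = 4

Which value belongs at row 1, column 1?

3

Cage g is given, which forces R3C3 = 4.
Cage e is given, leaving R3C4 = 3.
Row 3 already has 3; hence R3C1 = 1.
Row 3 now contains 1, so R3C2 = 2.
Cage c needs sum 8, which forces R4C1 = 2.
Cage c has sum 8, leaving R4C2 = 4.
Row 4 already has 2, so R4C3 = 3.
Row 4 now contains 4, so R4C4 = 1.
4 is placed in column 2, leaving R1C2 = 1.
Cage a has product 8; hence R1C3 = 2.
Cage a needs product 8, which forces R1C4 = 4.
Cage f has product 6, leaving R2C2 = 3.
The 3 cells of cage f must have product 6, which forces R2C3 = 1.
Column 4 already has 1, which forces R2C4 = 2.
4 is placed in row 1; hence R1C1 = 3.
Row 2 already has 3; hence R2C1 = 4.
Completed grid: 3 1 2 4 / 4 3 1 2 / 1 2 4 3 / 2 4 3 1.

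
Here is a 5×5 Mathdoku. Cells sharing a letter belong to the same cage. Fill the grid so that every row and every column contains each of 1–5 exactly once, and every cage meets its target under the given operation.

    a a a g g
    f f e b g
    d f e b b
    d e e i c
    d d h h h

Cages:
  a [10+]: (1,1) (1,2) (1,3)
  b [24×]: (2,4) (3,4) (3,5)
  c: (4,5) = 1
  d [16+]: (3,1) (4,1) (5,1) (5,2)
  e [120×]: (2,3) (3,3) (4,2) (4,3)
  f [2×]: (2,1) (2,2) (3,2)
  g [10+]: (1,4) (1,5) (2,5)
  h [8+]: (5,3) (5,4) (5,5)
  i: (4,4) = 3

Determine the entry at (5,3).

Cage f has product 2, leaving (2,1) = 1.
The 3 cells of cage f must have product 2, so (2,2) = 2.
Cage f needs product 2, which forces (3,2) = 1.
I is a freebie, leaving (4,4) = 3.
C is a freebie, so (4,5) = 1.
Column 4 already has 3, leaving (2,4) = 4.
The 3 cells of cage b must have product 24, which forces (3,4) = 2.
Cage b has product 24, leaving (3,5) = 3.
Cage g needs sum 10, leaving (1,4) = 1.
Cage g has sum 10, so (1,5) = 4.
Cage e has product 120; hence (2,3) = 3.
Column 5 now contains 3, which forces (2,5) = 5.
Cage e needs product 120, leaving (4,3) = 2.
1 is placed in column 4, leaving (5,4) = 5.
Column 5 now contains 5, leaving (5,5) = 2.
The 3 cells of cage a must have sum 10, leaving (1,1) = 2.
The 3 cells of cage a must have sum 10, which forces (1,2) = 3.
2 is placed in column 3, so (1,3) = 5.
Column 3 now contains 5, leaving (3,3) = 4.
Cage d needs sum 16, so (5,1) = 3.
Row 5 now contains 5, leaving (5,2) = 4.
Row 5 now contains 5; hence (5,3) = 1.
Row 3 already has 4, which forces (3,1) = 5.
Cage d has sum 16, leaving (4,1) = 4.
4 is placed in column 2; hence (4,2) = 5.
The full grid is 2 3 5 1 4 / 1 2 3 4 5 / 5 1 4 2 3 / 4 5 2 3 1 / 3 4 1 5 2.

1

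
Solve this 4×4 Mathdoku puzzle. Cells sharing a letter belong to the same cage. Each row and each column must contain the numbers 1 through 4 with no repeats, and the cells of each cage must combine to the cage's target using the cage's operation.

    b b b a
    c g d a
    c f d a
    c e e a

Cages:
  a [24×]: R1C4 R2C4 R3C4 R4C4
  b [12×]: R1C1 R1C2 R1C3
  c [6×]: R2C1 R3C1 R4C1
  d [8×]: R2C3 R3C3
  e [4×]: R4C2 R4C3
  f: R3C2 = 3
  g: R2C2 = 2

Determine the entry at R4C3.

Cage g is given; hence R2C2 = 2.
2 is placed in row 2, which forces R2C3 = 4.
Cage f is given; hence R3C2 = 3.
Column 3 already has 4, which forces R3C3 = 2.
Column 3 already has 4; hence R4C3 = 1.
Column 3 already has 1; hence R1C3 = 3.
The 3 cells of cage c must have product 6; hence R2C1 = 3.
3 is placed in row 2, which forces R2C4 = 1.
2 is placed in row 3, which forces R3C1 = 1.
1 is placed in column 4, which forces R3C4 = 4.
Cage c has product 6; hence R4C1 = 2.
Row 4 already has 1; hence R4C2 = 4.
Row 4 now contains 2, leaving R4C4 = 3.
1 is placed in column 1, so R1C1 = 4.
Column 2 already has 4, leaving R1C2 = 1.
4 is placed in column 4, so R1C4 = 2.
Filled in: 4 1 3 2 / 3 2 4 1 / 1 3 2 4 / 2 4 1 3.

1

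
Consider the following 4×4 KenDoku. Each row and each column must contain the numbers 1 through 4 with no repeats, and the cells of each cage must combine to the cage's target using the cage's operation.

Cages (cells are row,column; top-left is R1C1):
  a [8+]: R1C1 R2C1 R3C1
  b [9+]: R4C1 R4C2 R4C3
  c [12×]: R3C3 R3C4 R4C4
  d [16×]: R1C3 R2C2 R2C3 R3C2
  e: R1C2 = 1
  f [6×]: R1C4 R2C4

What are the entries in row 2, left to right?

3 4 1 2

Cage e is a single given cell; hence R1C2 = 1.
The 4 cells of cage d must have product 16, which forces R1C3 = 2.
Row 1 already has 2, so R1C4 = 3.
The 4 cells of cage d must have product 16; hence R2C3 = 1.
Column 4 already has 3, leaving R2C4 = 2.
Row 1 already has 3, which forces R1C1 = 4.
The 3 cells of cage a must have sum 8, which forces R2C1 = 3.
2 is placed in row 2; hence R2C2 = 4.
The 3 cells of cage a must have sum 8, so R3C1 = 1.
Cage d has product 16, which forces R3C2 = 2.
The 3 cells of cage c must have product 12; hence R3C3 = 3.
Row 3 already has 1, which forces R3C4 = 4.
Column 1 now contains 3, leaving R4C1 = 2.
2 is placed in column 2, which forces R4C2 = 3.
3 is placed in column 3; hence R4C3 = 4.
4 is placed in column 4, leaving R4C4 = 1.
Filled in: 4 1 2 3 / 3 4 1 2 / 1 2 3 4 / 2 3 4 1.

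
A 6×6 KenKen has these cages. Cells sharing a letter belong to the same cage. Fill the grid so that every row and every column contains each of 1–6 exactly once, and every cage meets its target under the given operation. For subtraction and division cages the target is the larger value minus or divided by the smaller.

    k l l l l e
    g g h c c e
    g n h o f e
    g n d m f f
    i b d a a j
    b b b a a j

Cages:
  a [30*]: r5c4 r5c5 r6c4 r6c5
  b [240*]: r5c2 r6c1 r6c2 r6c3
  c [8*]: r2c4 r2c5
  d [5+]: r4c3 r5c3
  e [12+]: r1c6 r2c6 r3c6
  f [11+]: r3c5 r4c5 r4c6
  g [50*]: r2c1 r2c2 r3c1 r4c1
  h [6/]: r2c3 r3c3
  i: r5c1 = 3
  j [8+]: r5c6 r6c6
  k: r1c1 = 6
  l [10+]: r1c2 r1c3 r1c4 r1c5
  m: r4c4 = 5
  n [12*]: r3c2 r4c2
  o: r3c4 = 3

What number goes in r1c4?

2

Cage k is given, which forces r1c1 = 6.
The 4 cells of cage g must have product 50, which forces r2c2 = 5.
O is a freebie; hence r3c4 = 3.
Cage m is a single given cell; hence r4c4 = 5.
I is a freebie; hence r5c1 = 3.
The 4 cells of cage g must have product 50; hence r3c1 = 5.
Cage b has product 240, so r6c3 = 5.
The 4 cells of cage a must have product 30, so r5c5 = 5.
In row 1, 5 can only go at r1c6, so r1c6 = 5.
Row 2 needs a 3, and only r2c6 is open for it.
Cage e has sum 12, so r3c6 = 4.
Row 2 needs a 6, and only r2c3 is open for it.
6 is placed in column 3; hence r3c3 = 1.
Cage d needs two cells with sum 5, so r4c3 = 3.
Row 4 already has 3, leaving r4c5 = 4.
Cage d's pair has sum 5, leaving r5c3 = 2.
Row 5 already has 2, which forces r5c4 = 1.
Row 5 already has 2; hence r5c6 = 6.
Column 6 now contains 6, leaving r6c6 = 2.
Column 3 already has 2; hence r1c3 = 4.
Cage l has sum 10; hence r1c4 = 2.
Cage c's pair has product 8, so r2c4 = 4.
Column 5 now contains 4, so r2c5 = 2.
Cage f needs sum 11, so r3c5 = 6.
Column 6 already has 2; hence r4c6 = 1.
6 is placed in row 5; hence r5c2 = 4.
Row 6 already has 2, leaving r6c1 = 4.
The 4 cells of cage b must have product 240, which forces r6c2 = 3.
Row 6 already has 2; hence r6c4 = 6.
Cage a has product 30; hence r6c5 = 1.
Column 2 now contains 3, leaving r1c2 = 1.
Column 5 already has 1, leaving r1c5 = 3.
Row 2 now contains 2, which forces r2c1 = 1.
Row 3 already has 6, so r3c2 = 2.
Row 4 already has 1, leaving r4c1 = 2.
The two cells of cage n must have product 12; hence r4c2 = 6.
The full grid is 6 1 4 2 3 5 / 1 5 6 4 2 3 / 5 2 1 3 6 4 / 2 6 3 5 4 1 / 3 4 2 1 5 6 / 4 3 5 6 1 2.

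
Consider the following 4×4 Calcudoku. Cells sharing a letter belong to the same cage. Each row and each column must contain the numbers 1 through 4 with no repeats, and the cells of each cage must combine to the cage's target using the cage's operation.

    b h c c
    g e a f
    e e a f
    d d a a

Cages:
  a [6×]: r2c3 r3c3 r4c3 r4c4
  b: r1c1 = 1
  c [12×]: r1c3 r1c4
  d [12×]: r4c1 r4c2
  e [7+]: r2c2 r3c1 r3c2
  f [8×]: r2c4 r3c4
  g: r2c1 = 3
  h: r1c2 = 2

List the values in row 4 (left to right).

4 3 2 1

Cage b is given, leaving r1c1 = 1.
Cage h is given, so r1c2 = 2.
Cage g is given, which forces r2c1 = 3.
Column 1 now contains 3, which forces r4c1 = 4.
Row 4 already has 4, so r4c2 = 3.
3 is placed in row 4, so r4c3 = 2.
Cage a needs product 6; hence r4c4 = 1.
Column 3 now contains 2, which forces r2c3 = 1.
Column 1 already has 4, so r3c1 = 2.
The 4 cells of cage a must have product 6; hence r3c3 = 3.
2 is placed in row 3, which forces r3c4 = 4.
Column 3 already has 3; hence r1c3 = 4.
4 is placed in column 4; hence r1c4 = 3.
Row 2 now contains 1, which forces r2c2 = 4.
4 is placed in column 4; hence r2c4 = 2.
4 is placed in row 3, which forces r3c2 = 1.
The full grid is 1 2 4 3 / 3 4 1 2 / 2 1 3 4 / 4 3 2 1.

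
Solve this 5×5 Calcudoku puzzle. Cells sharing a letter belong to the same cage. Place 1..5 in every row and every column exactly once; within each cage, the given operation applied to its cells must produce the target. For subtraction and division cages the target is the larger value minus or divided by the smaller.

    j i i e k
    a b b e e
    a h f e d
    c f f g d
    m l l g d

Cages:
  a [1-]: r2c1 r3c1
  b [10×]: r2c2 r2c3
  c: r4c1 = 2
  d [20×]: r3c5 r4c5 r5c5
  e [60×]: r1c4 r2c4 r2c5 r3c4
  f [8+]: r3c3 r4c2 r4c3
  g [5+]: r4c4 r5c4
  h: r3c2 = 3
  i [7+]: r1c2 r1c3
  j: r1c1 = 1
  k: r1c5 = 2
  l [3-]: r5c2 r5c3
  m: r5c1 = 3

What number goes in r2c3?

5

Cage j is given, leaving r1c1 = 1.
K is a freebie, so r1c5 = 2.
Cage h is a single given cell, so r3c2 = 3.
Cage c is given, so r4c1 = 2.
Cage m is given, so r5c1 = 3.
Cage i's pair has sum 7, which forces r1c2 = 4.
Cage i's pair has sum 7, so r1c3 = 3.
Row 1 now contains 3, leaving r1c4 = 5.
The 3 cells of cage f must have sum 8, leaving r3c3 = 2.
Cage b needs two cells with product 10, so r2c2 = 2.
2 is placed in column 3; hence r2c3 = 5.
5 is placed in column 3; hence r4c3 = 1.
2 is placed in column 2; hence r5c2 = 1.
5 is placed in column 3, so r5c3 = 4.
Row 5 already has 4, so r5c4 = 2.
Row 5 already has 4, which forces r5c5 = 5.
Row 2 already has 5, so r2c1 = 4.
Cage a needs two cells with difference 1; hence r3c1 = 5.
The 3 cells of cage d must have product 20, leaving r3c5 = 1.
1 is placed in row 4, so r4c2 = 5.
The two cells of cage g must have sum 5; hence r4c4 = 3.
Column 5 already has 5; hence r4c5 = 4.
3 is placed in column 4, leaving r2c4 = 1.
Column 5 already has 1, so r2c5 = 3.
Row 3 already has 1, which forces r3c4 = 4.
Completed grid: 1 4 3 5 2 / 4 2 5 1 3 / 5 3 2 4 1 / 2 5 1 3 4 / 3 1 4 2 5.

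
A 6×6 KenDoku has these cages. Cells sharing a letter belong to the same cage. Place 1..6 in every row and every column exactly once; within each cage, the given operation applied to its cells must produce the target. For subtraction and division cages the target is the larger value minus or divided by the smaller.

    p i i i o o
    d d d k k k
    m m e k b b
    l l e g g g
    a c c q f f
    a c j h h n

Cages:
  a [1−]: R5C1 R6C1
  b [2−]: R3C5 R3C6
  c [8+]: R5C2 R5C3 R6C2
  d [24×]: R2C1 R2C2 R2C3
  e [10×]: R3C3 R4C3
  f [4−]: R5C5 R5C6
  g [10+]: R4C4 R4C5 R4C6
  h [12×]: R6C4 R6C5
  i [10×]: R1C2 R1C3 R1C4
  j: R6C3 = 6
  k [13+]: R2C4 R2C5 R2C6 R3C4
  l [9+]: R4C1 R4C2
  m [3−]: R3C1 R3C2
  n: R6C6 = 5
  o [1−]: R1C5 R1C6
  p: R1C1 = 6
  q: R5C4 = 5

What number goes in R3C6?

P is a freebie, which forces R1C1 = 6.
Q is a freebie, so R5C4 = 5.
Cage j is a single given cell; hence R6C3 = 6.
Cage n is a single given cell; hence R6C6 = 5.
The only place for 5 in row 2 is R2C5.
The only place for 2 in row 4 is R4C3.
2 is placed in column 3, which forces R3C3 = 5.
Cage i needs product 10; hence R1C2 = 5.
5 is placed in column 3; hence R1C3 = 1.
The 3 cells of cage i must have product 10, so R1C4 = 2.
In row 4, 4 can only go at R4C2, so R4C2 = 4.
Cage l needs two cells with sum 9, which forces R4C1 = 5.
The only place for 2 in row 6 is R6C1.
Row 2 needs a 2, and only R2C2 is open for it.
Cage c needs sum 8, leaving R5C3 = 4.
The 3 cells of cage d must have product 24, leaving R2C1 = 4.
4 is placed in column 3, leaving R2C3 = 3.
3 is placed in row 2, so R2C6 = 1.
Column 1 already has 4, so R3C1 = 3.
Column 1 already has 3, which forces R5C1 = 1.
1 is placed in row 5, which forces R5C2 = 3.
Column 2 already has 3, leaving R6C2 = 1.
Row 2 now contains 1, leaving R2C4 = 6.
Column 2 already has 1, which forces R3C2 = 6.
The 4 cells of cage k must have sum 13, so R3C4 = 1.
Column 4 already has 1; hence R4C4 = 3.
3 is placed in row 4, leaving R4C6 = 6.
Column 6 now contains 6; hence R5C6 = 2.
3 is placed in column 4, so R6C4 = 4.
Row 6 already has 4, so R6C5 = 3.
Column 5 already has 3, so R1C5 = 4.
Cage o's pair has difference 1, which forces R1C6 = 3.
Cage b's pair has difference 2, which forces R3C5 = 2.
Column 6 now contains 2, so R3C6 = 4.
6 is placed in row 4, which forces R4C5 = 1.
2 is placed in row 5, which forces R5C5 = 6.
The full grid is 6 5 1 2 4 3 / 4 2 3 6 5 1 / 3 6 5 1 2 4 / 5 4 2 3 1 6 / 1 3 4 5 6 2 / 2 1 6 4 3 5.

4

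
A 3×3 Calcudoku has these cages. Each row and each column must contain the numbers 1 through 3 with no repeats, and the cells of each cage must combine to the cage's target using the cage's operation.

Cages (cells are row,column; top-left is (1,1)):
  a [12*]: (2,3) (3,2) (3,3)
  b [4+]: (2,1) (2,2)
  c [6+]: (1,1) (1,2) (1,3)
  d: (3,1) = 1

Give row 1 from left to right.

Cage a needs product 12, so (2,3) = 2.
Cage d is given, leaving (3,1) = 1.
Cage a needs product 12; hence (3,2) = 2.
Cage a needs product 12, which forces (3,3) = 3.
Cage c needs sum 6, so (1,1) = 2.
Cage c has sum 6, so (1,2) = 3.
Column 3 now contains 3, so (1,3) = 1.
1 is placed in column 1, leaving (2,1) = 3.
Cage b needs two cells with sum 4, which forces (2,2) = 1.
The full grid is 2 3 1 / 3 1 2 / 1 2 3.

2 3 1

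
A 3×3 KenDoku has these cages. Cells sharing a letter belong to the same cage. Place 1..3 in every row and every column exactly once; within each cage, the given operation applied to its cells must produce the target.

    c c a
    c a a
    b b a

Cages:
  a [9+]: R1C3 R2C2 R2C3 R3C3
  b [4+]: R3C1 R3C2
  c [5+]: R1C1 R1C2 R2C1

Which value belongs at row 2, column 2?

The 4 cells of cage a must have sum 9, so R2C2 = 3.
Column 2 now contains 3, so R3C2 = 1.
The 3 cells of cage c must have sum 5, which forces R1C1 = 1.
Column 2 now contains 1, which forces R1C2 = 2.
Row 1 now contains 2, so R1C3 = 3.
Cage c has sum 5, leaving R2C1 = 2.
2 is placed in row 2, which forces R2C3 = 1.
1 is placed in row 3, so R3C1 = 3.
Column 3 already has 3, which forces R3C3 = 2.
Filled in: 1 2 3 / 2 3 1 / 3 1 2.

3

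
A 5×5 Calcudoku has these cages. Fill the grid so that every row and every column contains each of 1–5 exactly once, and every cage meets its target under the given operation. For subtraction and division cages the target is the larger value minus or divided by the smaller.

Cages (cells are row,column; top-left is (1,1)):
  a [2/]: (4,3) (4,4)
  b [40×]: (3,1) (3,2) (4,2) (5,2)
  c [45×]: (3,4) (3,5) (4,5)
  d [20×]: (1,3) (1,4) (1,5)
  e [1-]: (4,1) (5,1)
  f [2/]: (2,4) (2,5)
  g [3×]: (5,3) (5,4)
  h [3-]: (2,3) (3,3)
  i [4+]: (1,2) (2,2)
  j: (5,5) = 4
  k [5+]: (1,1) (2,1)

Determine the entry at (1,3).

4

Cage c has product 45, leaving (3,4) = 3.
Cage c has product 45, so (3,5) = 5.
The 3 cells of cage c must have product 45, so (4,5) = 3.
3 is placed in column 4, leaving (5,4) = 1.
Cage j is a single given cell, which forces (5,5) = 4.
Column 5 already has 4; hence (1,5) = 1.
Column 5 now contains 1, so (2,5) = 2.
Row 5 already has 1, which forces (5,3) = 3.
Row 1 now contains 1, leaving (1,2) = 3.
The two cells of cage i must have sum 4, leaving (2,2) = 1.
Row 2 now contains 2, so (2,4) = 4.
Column 4 already has 4, leaving (4,4) = 2.
Cage k's pair has sum 5; hence (1,1) = 2.
The 3 cells of cage d must have product 20, which forces (1,3) = 4.
Column 4 already has 4, so (1,4) = 5.
Row 2 already has 1, leaving (2,1) = 3.
Row 2 now contains 4, so (2,3) = 5.
Cage b has product 40, which forces (3,1) = 1.
Cage h's pair has difference 3, so (3,3) = 2.
Column 1 now contains 1; hence (4,1) = 4.
Row 4 now contains 4, which forces (4,2) = 5.
4 is placed in column 3, so (4,3) = 1.
2 is placed in column 1, so (5,1) = 5.
Column 2 now contains 5; hence (5,2) = 2.
Row 3 already has 2, leaving (3,2) = 4.
The full grid is 2 3 4 5 1 / 3 1 5 4 2 / 1 4 2 3 5 / 4 5 1 2 3 / 5 2 3 1 4.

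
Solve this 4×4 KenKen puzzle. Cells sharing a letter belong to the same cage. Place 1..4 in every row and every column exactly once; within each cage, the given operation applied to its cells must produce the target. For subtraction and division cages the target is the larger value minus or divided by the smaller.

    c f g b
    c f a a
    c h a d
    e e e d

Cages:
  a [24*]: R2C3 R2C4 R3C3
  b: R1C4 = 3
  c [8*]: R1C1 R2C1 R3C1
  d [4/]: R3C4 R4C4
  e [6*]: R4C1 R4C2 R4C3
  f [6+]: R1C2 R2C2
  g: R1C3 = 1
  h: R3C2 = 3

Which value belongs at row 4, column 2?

1

Cage g is a single given cell, so R1C3 = 1.
Cage b is given; hence R1C4 = 3.
Cage h is given; hence R3C2 = 3.
The 3 cells of cage a must have product 24, so R2C3 = 3.
Column 3 now contains 3, so R4C3 = 2.
The 3 cells of cage a must have product 24, leaving R2C4 = 2.
2 is placed in column 3, which forces R3C3 = 4.
4 is placed in row 3, leaving R3C4 = 1.
The 3 cells of cage e must have product 6, so R4C1 = 3.
Row 4 now contains 2; hence R4C2 = 1.
1 is placed in column 4, leaving R4C4 = 4.
Cage c has product 8, leaving R1C1 = 4.
Cage f needs two cells with sum 6, leaving R1C2 = 2.
Cage c needs product 8, so R2C1 = 1.
2 is placed in row 2, so R2C2 = 4.
1 is placed in row 3, leaving R3C1 = 2.
Filled in: 4 2 1 3 / 1 4 3 2 / 2 3 4 1 / 3 1 2 4.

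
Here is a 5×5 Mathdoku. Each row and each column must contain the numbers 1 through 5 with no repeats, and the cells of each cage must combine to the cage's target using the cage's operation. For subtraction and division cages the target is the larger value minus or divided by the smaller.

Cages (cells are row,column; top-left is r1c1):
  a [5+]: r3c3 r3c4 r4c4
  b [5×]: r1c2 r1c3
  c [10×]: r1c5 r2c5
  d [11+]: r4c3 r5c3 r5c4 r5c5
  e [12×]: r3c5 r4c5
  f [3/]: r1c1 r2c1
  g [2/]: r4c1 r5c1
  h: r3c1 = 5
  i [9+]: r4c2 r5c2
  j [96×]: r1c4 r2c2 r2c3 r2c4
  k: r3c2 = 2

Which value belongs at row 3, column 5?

4

Cage j needs product 96, leaving r1c4 = 4.
Cage h is given, so r3c1 = 5.
K is a freebie; hence r3c2 = 2.
Row 3 already has 2, so r3c3 = 1.
Row 3 already has 1, so r3c4 = 3.
Row 3 already has 3, which forces r3c5 = 4.
4 is placed in column 5, leaving r4c5 = 3.
Cage b needs two cells with product 5, which forces r1c2 = 1.
Column 3 now contains 1; hence r1c3 = 5.
Row 1 now contains 5, so r1c5 = 2.
3 is placed in column 4, leaving r2c4 = 2.
2 is placed in column 5, which forces r2c5 = 5.
Column 3 already has 5, which forces r4c3 = 2.
Cage a has sum 5, leaving r4c4 = 1.
Cage d has sum 11, which forces r5c3 = 3.
Column 4 already has 1; hence r5c4 = 5.
Column 5 already has 5, which forces r5c5 = 1.
1 is placed in row 1, so r1c1 = 3.
Cage f's pair has quotient 3, leaving r2c1 = 1.
Cage j needs product 96, so r2c2 = 3.
Column 3 now contains 3, so r2c3 = 4.
1 is placed in row 4, which forces r4c1 = 4.
Cage i's pair has sum 9; hence r4c2 = 5.
Cage g needs two cells with quotient 2, leaving r5c1 = 2.
Row 5 already has 5, leaving r5c2 = 4.
Completed grid: 3 1 5 4 2 / 1 3 4 2 5 / 5 2 1 3 4 / 4 5 2 1 3 / 2 4 3 5 1.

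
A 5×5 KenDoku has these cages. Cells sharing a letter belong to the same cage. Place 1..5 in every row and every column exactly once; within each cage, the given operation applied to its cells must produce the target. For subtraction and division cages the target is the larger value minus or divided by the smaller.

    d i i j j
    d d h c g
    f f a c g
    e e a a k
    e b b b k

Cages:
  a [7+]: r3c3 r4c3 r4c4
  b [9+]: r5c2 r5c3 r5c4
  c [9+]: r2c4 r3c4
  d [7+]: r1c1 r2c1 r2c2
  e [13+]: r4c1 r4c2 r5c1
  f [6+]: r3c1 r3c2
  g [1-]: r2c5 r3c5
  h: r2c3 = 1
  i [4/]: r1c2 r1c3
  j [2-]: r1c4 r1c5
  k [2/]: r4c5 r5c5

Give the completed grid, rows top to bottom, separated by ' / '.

2 1 4 3 5 / 3 2 1 5 4 / 1 5 2 4 3 / 5 4 3 2 1 / 4 3 5 1 2

Cage h is a single given cell, so r2c3 = 1.
Cage i's pair has quotient 4, leaving r1c2 = 1.
Column 3 already has 1, so r1c3 = 4.
4 is placed in column 3; hence r3c3 = 2.
2 is placed in column 3; hence r4c3 = 3.
Column 3 now contains 3, which forces r5c3 = 5.
Row 1 now contains 1, which forces r1c1 = 2.
Cage d has sum 7, which forces r2c1 = 3.
Cage d has sum 7, which forces r2c2 = 2.
Cage f needs two cells with sum 6; hence r3c1 = 1.
Cage f's pair has sum 6, so r3c2 = 5.
Row 3 already has 5; hence r3c4 = 4.
Row 3 now contains 4, leaving r3c5 = 3.
Row 4 now contains 3; hence r4c1 = 5.
Cage e needs sum 13, so r4c2 = 4.
Cage a needs sum 7, which forces r4c4 = 2.
Row 4 now contains 2, so r4c5 = 1.
Row 5 already has 5, leaving r5c1 = 4.
Cage b needs sum 9, so r5c2 = 3.
Cage b has sum 9, leaving r5c4 = 1.
4 is placed in row 5; hence r5c5 = 2.
The two cells of cage j must have difference 2, leaving r1c4 = 3.
Column 5 already has 3; hence r1c5 = 5.
Column 4 now contains 4, which forces r2c4 = 5.
Cage g needs two cells with difference 1, so r2c5 = 4.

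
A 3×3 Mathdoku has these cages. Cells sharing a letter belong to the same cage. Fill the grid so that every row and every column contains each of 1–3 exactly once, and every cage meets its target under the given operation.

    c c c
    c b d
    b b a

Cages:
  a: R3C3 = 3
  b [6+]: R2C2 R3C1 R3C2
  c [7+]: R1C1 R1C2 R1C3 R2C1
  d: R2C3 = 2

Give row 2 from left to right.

1 3 2

Cage c needs sum 7, which forces R2C1 = 1.
D is a freebie, which forces R2C3 = 2.
Cage a is given; hence R3C3 = 3.
Column 3 already has 3, so R1C3 = 1.
2 is placed in row 2, so R2C2 = 3.
Row 3 now contains 3, which forces R3C1 = 2.
The 3 cells of cage b must have sum 6, leaving R3C2 = 1.
2 is placed in column 1, which forces R1C1 = 3.
Column 2 already has 3; hence R1C2 = 2.
The full grid is 3 2 1 / 1 3 2 / 2 1 3.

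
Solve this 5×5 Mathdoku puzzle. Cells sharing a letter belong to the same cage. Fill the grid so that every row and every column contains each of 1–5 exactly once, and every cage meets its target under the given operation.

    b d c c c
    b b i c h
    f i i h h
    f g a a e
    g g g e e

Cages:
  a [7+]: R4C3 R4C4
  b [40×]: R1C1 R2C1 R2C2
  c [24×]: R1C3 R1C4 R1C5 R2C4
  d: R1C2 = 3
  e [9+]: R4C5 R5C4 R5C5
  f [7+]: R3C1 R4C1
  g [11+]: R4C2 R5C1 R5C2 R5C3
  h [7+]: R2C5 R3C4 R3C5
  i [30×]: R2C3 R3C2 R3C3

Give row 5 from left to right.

1 5 4 2 3

D is a freebie, so R1C2 = 3.
Cage c needs product 24, so R2C4 = 3.
Cage i needs product 30, which forces R3C3 = 3.
The only place for 5 in row 1 is R1C1.
The two cells of cage f must have sum 7; hence R3C1 = 4.
Cage f's pair has sum 7, leaving R4C1 = 3.
Column 1 now contains 4, so R2C1 = 2.
Cage b needs product 40; hence R2C2 = 4.
Row 2 now contains 2, which forces R2C3 = 5.
4 is placed in row 2, so R2C5 = 1.
Column 2 already has 4, leaving R4C2 = 1.
Column 3 already has 5; hence R4C3 = 2.
Row 4 already has 2, which forces R4C4 = 5.
Row 4 now contains 5; hence R4C5 = 4.
2 is placed in column 1, so R5C1 = 1.
Column 3 already has 5; hence R5C3 = 4.
Row 5 already has 4, leaving R5C4 = 2.
Column 3 now contains 4; hence R1C3 = 1.
The 4 cells of cage c must have product 24; hence R1C4 = 4.
Column 5 already has 4, which forces R1C5 = 2.
Cage i has product 30, so R3C2 = 2.
2 is placed in column 4; hence R3C4 = 1.
The 3 cells of cage h must have sum 7, which forces R3C5 = 5.
Row 5 already has 2, so R5C2 = 5.
Cage e needs sum 9; hence R5C5 = 3.
The full grid is 5 3 1 4 2 / 2 4 5 3 1 / 4 2 3 1 5 / 3 1 2 5 4 / 1 5 4 2 3.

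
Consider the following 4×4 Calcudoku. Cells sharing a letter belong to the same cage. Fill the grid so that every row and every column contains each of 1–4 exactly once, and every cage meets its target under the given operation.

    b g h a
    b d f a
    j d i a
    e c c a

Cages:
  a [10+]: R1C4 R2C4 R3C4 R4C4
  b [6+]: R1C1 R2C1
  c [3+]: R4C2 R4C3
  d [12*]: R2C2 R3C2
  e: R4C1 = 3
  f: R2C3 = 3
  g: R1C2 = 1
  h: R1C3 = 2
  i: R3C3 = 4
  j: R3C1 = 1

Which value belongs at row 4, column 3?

Cage g is given, so R1C2 = 1.
Cage h is given, so R1C3 = 2.
F is a freebie; hence R2C3 = 3.
Cage j is given, leaving R3C1 = 1.
I is a freebie, which forces R3C3 = 4.
Cage e is a single given cell, leaving R4C1 = 3.
Column 2 now contains 1, leaving R4C2 = 2.
Column 3 now contains 2, so R4C3 = 1.
1 is placed in row 4; hence R4C4 = 4.
Row 1 now contains 2, which forces R1C1 = 4.
Column 4 already has 4, leaving R1C4 = 3.
The two cells of cage b must have sum 6; hence R2C1 = 2.
Row 2 now contains 3, leaving R2C2 = 4.
The 4 cells of cage a must have sum 10, so R2C4 = 1.
Row 3 already has 4, so R3C2 = 3.
Cage a has sum 10; hence R3C4 = 2.
Filled in: 4 1 2 3 / 2 4 3 1 / 1 3 4 2 / 3 2 1 4.

1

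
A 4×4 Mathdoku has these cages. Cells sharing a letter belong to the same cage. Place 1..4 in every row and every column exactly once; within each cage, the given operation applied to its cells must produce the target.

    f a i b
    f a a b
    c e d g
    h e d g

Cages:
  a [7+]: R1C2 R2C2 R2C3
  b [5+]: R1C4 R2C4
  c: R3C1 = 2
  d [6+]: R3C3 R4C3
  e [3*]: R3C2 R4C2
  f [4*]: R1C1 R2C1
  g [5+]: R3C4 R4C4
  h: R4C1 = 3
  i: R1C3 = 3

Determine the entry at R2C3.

1

I is a freebie, which forces R1C3 = 3.
Cage c is a single given cell, leaving R3C1 = 2.
Row 3 already has 2; hence R3C3 = 4.
Cage h is given, so R4C1 = 3.
Row 4 now contains 3, leaving R4C2 = 1.
Column 3 already has 4, leaving R4C3 = 2.
2 is placed in row 4; hence R4C4 = 4.
Cage b needs two cells with sum 5, so R1C4 = 2.
Column 3 now contains 2, so R2C3 = 1.
Cage b's pair has sum 5; hence R2C4 = 3.
Column 2 now contains 1; hence R3C2 = 3.
Cage g's pair has sum 5, so R3C4 = 1.
The two cells of cage f must have product 4, which forces R1C1 = 1.
Row 1 now contains 2, so R1C2 = 4.
Row 2 already has 1, which forces R2C1 = 4.
Cage a has sum 7, which forces R2C2 = 2.
The full grid is 1 4 3 2 / 4 2 1 3 / 2 3 4 1 / 3 1 2 4.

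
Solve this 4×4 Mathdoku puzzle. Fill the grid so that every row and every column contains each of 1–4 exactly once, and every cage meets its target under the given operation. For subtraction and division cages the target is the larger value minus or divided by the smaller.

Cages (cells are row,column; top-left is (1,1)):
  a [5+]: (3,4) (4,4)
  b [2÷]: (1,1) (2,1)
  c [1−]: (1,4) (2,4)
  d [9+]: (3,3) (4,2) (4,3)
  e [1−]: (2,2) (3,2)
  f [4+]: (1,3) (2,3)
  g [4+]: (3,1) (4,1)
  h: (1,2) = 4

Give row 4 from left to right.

H is a freebie, leaving (1,2) = 4.
Column 1 needs a 4, and only (2,1) is open for it.
Cage b's pair has quotient 2; hence (1,1) = 2.
The two cells of cage c must have difference 1, so (2,4) = 2.
Cage e's pair has difference 1, so (3,2) = 2.
Column 2 now contains 2; hence (4,2) = 3.
3 is placed in column 2, which forces (2,2) = 1.
Row 2 already has 1, leaving (2,3) = 3.
The two cells of cage g must have sum 4, which forces (3,1) = 3.
Cage d has sum 9, so (3,3) = 4.
4 is placed in row 3; hence (3,4) = 1.
3 is placed in row 4, so (4,1) = 1.
The 3 cells of cage d must have sum 9, leaving (4,3) = 2.
1 is placed in column 4; hence (4,4) = 4.
Column 3 already has 3, leaving (1,3) = 1.
1 is placed in column 4, which forces (1,4) = 3.
The full grid is 2 4 1 3 / 4 1 3 2 / 3 2 4 1 / 1 3 2 4.

1 3 2 4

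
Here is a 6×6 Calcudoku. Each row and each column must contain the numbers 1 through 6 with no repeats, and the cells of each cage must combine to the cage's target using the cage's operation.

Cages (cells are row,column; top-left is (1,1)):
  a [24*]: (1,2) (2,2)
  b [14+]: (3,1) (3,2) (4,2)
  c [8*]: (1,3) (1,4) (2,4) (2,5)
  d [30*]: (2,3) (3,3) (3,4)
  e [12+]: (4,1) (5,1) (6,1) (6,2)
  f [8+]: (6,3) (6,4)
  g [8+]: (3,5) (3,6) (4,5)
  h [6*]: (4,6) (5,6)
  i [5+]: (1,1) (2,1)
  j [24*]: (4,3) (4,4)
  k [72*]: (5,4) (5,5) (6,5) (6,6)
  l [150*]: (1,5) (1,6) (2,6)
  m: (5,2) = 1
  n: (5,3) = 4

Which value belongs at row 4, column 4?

Cage l has product 150, leaving (1,5) = 5.
Cage l needs product 150, which forces (1,6) = 6.
Cage l needs product 150, which forces (2,6) = 5.
Cage m is a single given cell, so (5,2) = 1.
Cage n is given, which forces (5,3) = 4.
6 is placed in row 1, which forces (1,2) = 4.
Cage a needs two cells with product 24, leaving (2,2) = 6.
4 is placed in column 3, so (4,3) = 6.
Cage j's pair has product 24; hence (4,4) = 4.
Cage c needs product 8; hence (1,3) = 1.
Cage c has product 8, leaving (1,4) = 2.
Cage c needs product 8, leaving (2,4) = 1.
Cage c has product 8, so (2,5) = 4.
Cage b has sum 14, so (3,1) = 6.
Row 1 already has 2, so (1,1) = 3.
Cage i's pair has sum 5, which forces (2,1) = 2.
Row 2 now contains 2, so (2,3) = 3.
Column 1 already has 2, leaving (5,1) = 5.
The 3 cells of cage d must have product 30; hence (3,3) = 2.
The 3 cells of cage d must have product 30, which forces (3,4) = 5.
Column 1 now contains 5; hence (4,1) = 1.
Row 4 already has 1, which forces (4,5) = 3.
Row 4 now contains 3; hence (4,6) = 2.
Column 6 now contains 2, leaving (5,6) = 3.
The 4 cells of cage e must have sum 12, leaving (6,1) = 4.
The 4 cells of cage e must have sum 12; hence (6,2) = 2.
Column 3 already has 2; hence (6,3) = 5.
4 is placed in row 6; hence (6,6) = 1.
Row 3 now contains 5, leaving (3,2) = 3.
Column 5 already has 3, so (3,5) = 1.
Column 6 already has 3, which forces (3,6) = 4.
Row 4 now contains 3, so (4,2) = 5.
Row 5 already has 3, so (5,4) = 6.
The 4 cells of cage k must have product 72; hence (5,5) = 2.
The two cells of cage f must have sum 8; hence (6,4) = 3.
Row 6 already has 1, which forces (6,5) = 6.
Completed grid: 3 4 1 2 5 6 / 2 6 3 1 4 5 / 6 3 2 5 1 4 / 1 5 6 4 3 2 / 5 1 4 6 2 3 / 4 2 5 3 6 1.

4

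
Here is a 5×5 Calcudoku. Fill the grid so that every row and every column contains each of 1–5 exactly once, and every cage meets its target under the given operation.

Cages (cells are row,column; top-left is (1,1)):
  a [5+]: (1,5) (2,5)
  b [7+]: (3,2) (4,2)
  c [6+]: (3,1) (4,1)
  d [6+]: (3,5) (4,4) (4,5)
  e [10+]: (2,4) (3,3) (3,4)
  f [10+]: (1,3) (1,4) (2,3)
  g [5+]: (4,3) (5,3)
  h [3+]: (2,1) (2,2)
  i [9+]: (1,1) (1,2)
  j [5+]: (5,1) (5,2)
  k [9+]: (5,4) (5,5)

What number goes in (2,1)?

2

Column 1 needs a 3, and only (5,1) is open for it.
The two cells of cage j must have sum 5; hence (5,2) = 2.
Cage h needs two cells with sum 3, so (2,1) = 2.
Column 2 now contains 2; hence (2,2) = 1.
In row 4, 5 can only go at (4,1), so (4,1) = 5.
Column 1 already has 5, which forces (1,1) = 4.
The two cells of cage i must have sum 9, which forces (1,2) = 5.
Column 1 already has 5, which forces (3,1) = 1.
Cage f has sum 10; hence (2,3) = 5.
In row 1, 1 can only go at (1,5), so (1,5) = 1.
Cage a's pair has sum 5; hence (2,5) = 4.
Cage d has sum 6, so (4,4) = 1.
4 is placed in column 5, leaving (5,5) = 5.
Row 2 now contains 4; hence (2,4) = 3.
1 is placed in row 4, leaving (4,3) = 4.
Cage g needs two cells with sum 5, so (5,3) = 1.
Row 5 already has 5, leaving (5,4) = 4.
Cage f needs sum 10, which forces (1,3) = 3.
Column 4 now contains 3, so (1,4) = 2.
The two cells of cage b must have sum 7, so (3,2) = 4.
Cage e has sum 10, so (3,3) = 2.
Column 4 already has 4, which forces (3,4) = 5.
Row 3 now contains 2, so (3,5) = 3.
Row 4 already has 4; hence (4,2) = 3.
Column 5 already has 3, leaving (4,5) = 2.
Filled in: 4 5 3 2 1 / 2 1 5 3 4 / 1 4 2 5 3 / 5 3 4 1 2 / 3 2 1 4 5.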